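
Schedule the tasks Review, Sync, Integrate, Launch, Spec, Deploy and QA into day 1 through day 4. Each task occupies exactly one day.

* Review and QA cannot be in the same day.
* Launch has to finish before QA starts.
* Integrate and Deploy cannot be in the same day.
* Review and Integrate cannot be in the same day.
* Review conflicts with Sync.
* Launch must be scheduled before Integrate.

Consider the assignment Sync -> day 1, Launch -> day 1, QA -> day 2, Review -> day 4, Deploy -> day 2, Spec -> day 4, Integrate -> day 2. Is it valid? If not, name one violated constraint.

No. Integrate and Deploy cannot be in the same day is not satisfied.

Review and Integrate cannot be in the same day — holds.
Launch has to finish before QA starts — holds.
Integrate and Deploy cannot be in the same day — violated.
Launch must be scheduled before Integrate — holds.
Review conflicts with Sync — holds.
Review and QA cannot be in the same day — holds.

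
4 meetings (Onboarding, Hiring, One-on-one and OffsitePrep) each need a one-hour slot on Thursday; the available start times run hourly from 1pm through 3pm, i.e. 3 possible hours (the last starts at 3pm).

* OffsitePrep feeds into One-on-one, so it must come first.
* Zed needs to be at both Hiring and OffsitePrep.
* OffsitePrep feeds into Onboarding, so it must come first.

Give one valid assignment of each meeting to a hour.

One-on-one in 2pm; Onboarding in 2pm; Hiring in 2pm; OffsitePrep in 1pm

Checking: OffsitePrep(1pm) before Onboarding(2pm); OffsitePrep(1pm) before One-on-one(2pm); Hiring(2pm) != OffsitePrep(1pm).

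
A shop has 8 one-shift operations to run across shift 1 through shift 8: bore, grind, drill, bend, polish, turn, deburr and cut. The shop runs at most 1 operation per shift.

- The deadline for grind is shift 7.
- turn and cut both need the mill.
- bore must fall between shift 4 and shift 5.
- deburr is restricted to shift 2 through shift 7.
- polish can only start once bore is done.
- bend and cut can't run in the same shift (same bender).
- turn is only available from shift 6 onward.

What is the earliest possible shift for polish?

Precedence pushes polish to at least shift 5.
polish at shift 5 is achievable: turn in shift 6; polish in shift 5; cut in shift 8; bend in shift 7; drill in shift 3; grind in shift 1; deburr in shift 2; bore in shift 4.

shift 5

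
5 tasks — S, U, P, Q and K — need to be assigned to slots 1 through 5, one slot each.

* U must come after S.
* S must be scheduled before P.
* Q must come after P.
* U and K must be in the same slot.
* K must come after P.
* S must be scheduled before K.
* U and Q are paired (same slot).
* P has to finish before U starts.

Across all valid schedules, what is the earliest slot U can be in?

3

Precedence pushes U to at least 3.
U at 3 is achievable: P=2, S=1, U=3, Q=3, K=3.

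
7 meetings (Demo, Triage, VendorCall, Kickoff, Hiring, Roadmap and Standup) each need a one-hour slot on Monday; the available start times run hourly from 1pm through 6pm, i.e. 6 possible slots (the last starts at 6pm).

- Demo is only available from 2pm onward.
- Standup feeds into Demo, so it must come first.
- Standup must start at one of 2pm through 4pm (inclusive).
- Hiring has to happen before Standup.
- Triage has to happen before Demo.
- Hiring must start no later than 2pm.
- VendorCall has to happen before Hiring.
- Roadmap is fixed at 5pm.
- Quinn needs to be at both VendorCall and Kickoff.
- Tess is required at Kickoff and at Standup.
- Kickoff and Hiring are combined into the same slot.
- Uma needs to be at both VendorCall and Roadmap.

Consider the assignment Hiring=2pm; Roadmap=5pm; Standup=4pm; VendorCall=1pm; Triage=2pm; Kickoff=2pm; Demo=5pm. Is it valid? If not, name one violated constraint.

Standup must start at one of 2pm through 4pm (inclusive) — holds.
Standup feeds into Demo, so it must come first — holds.
Hiring has to happen before Standup — holds.
Kickoff and Hiring are combined into the same slot — holds.
Uma needs to be at both VendorCall and Roadmap — holds.
Quinn needs to be at both VendorCall and Kickoff — holds.
VendorCall has to happen before Hiring — holds.
Triage has to happen before Demo — holds.
Demo is only available from 2pm onward — holds.
Tess is required at Kickoff and at Standup — holds.
Hiring must start no later than 2pm — holds.
Roadmap is fixed at 5pm — holds.

Valid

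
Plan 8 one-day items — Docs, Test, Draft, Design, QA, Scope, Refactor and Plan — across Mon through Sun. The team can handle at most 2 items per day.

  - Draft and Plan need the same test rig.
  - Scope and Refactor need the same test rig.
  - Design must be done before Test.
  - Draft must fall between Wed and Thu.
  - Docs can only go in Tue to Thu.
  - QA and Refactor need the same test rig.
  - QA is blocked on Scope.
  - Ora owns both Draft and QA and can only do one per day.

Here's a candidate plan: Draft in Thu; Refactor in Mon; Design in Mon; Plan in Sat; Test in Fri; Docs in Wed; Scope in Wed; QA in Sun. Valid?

QA and Refactor need the same test rig — holds.
Design must be done before Test — holds.
Scope and Refactor need the same test rig — holds.
QA is blocked on Scope — holds.
Docs can only go in Tue to Thu — holds.
Draft and Plan need the same test rig — holds.
Draft must fall between Wed and Thu — holds.
The team can handle at most 2 items per day — holds.
Ora owns both Draft and QA and can only do one per day — holds.

Yes, all constraints hold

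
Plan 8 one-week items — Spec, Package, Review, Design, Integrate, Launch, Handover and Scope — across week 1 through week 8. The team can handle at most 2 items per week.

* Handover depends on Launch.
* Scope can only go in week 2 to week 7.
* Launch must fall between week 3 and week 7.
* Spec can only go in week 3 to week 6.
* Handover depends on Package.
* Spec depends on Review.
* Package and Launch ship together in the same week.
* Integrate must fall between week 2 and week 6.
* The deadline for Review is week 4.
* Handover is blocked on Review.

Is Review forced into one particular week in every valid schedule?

Review can be week 1 (e.g. Integrate=week 2; Review=week 1; Package=week 4; Launch=week 4; Design=week 1; Scope=week 2; Spec=week 3; Handover=week 5) or week 2 (e.g. Scope -> week 3; Launch -> week 4; Package -> week 4; Spec -> week 3; Integrate -> week 2; Handover -> week 5; Design -> week 1; Review -> week 2).

No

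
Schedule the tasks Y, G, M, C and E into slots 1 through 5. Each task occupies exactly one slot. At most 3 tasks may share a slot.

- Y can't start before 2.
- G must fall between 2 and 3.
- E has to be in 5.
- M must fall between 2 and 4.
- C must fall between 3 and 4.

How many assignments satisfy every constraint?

Splitting on Y: it can be 2 (12), 3 (11), 4 (12), 5 (12). Listing each branch's schedules as (G, M, C, E):
Y=2: (2,2,3,5) (2,2,4,5) (2,3,3,5) (2,3,4,5) (2,4,3,5) (2,4,4,5) (3,2,3,5) (3,2,4,5) (3,3,3,5) (3,3,4,5) (3,4,3,5) (3,4,4,5) — 12.
Y=3: (2,2,3,5) (2,2,4,5) (2,3,3,5) (2,3,4,5) (2,4,3,5) (2,4,4,5) (3,2,3,5) (3,2,4,5) (3,3,4,5) (3,4,3,5) (3,4,4,5) — 11.
Y=4: (2,2,3,5) (2,2,4,5) (2,3,3,5) (2,3,4,5) (2,4,3,5) (2,4,4,5) (3,2,3,5) (3,2,4,5) (3,3,3,5) (3,3,4,5) (3,4,3,5) (3,4,4,5) — 12.
Y=5: (2,2,3,5) (2,2,4,5) (2,3,3,5) (2,3,4,5) (2,4,3,5) (2,4,4,5) (3,2,3,5) (3,2,4,5) (3,3,3,5) (3,3,4,5) (3,4,3,5) (3,4,4,5) — 12.
Summing: 12 + 11 + 12 + 12 = 47.

47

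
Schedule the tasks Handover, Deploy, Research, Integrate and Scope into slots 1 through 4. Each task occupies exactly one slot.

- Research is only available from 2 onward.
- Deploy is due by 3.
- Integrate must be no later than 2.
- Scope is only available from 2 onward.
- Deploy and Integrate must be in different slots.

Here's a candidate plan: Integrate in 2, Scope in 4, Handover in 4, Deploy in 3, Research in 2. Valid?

Yes

Scope is only available from 2 onward — holds.
Research is only available from 2 onward — holds.
Integrate must be no later than 2 — holds.
Deploy is due by 3 — holds.
Deploy and Integrate must be in different slots — holds.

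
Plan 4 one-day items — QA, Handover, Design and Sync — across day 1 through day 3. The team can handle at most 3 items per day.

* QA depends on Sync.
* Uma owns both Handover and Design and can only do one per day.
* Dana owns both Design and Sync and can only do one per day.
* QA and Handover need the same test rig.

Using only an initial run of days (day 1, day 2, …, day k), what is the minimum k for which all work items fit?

The precedence chain requires at least 2 distinct days.
With at most 3 per day and 4 work items, at least 2 days are needed.
2 works (last occupied day: day 2): for example QA in day 2; Design in day 2; Sync in day 1; Handover in day 1.

2 days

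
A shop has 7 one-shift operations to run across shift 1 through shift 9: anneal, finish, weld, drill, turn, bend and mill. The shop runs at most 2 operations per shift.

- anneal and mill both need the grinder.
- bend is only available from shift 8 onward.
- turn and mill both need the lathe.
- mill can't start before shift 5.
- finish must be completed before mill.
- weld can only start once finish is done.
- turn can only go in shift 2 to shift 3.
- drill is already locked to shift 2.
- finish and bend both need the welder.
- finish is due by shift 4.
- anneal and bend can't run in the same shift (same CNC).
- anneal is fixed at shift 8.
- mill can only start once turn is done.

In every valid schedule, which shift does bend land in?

bend's window is shift 8–shift 9.
anneal is fixed at shift 8, and bend can't share a shift with anneal.
So bend must be shift 9.

shift 9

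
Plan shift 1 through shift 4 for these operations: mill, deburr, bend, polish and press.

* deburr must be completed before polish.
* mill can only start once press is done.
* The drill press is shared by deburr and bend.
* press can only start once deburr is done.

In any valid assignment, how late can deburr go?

shift 2

Downstream work caps deburr at shift 2.
deburr at shift 2 is achievable: polish=shift 3, deburr=shift 2, mill=shift 4, bend=shift 1, press=shift 3.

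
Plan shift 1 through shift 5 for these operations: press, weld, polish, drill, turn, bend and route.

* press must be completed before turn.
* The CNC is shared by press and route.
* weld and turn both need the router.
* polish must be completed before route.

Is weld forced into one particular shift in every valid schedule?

weld can be shift 1 (e.g. turn -> shift 2, bend -> shift 1, route -> shift 2, drill -> shift 1, press -> shift 1, weld -> shift 1, polish -> shift 1) or shift 2 (e.g. weld in shift 2; drill in shift 1; bend in shift 1; polish in shift 1; press in shift 1; turn in shift 3; route in shift 2).

No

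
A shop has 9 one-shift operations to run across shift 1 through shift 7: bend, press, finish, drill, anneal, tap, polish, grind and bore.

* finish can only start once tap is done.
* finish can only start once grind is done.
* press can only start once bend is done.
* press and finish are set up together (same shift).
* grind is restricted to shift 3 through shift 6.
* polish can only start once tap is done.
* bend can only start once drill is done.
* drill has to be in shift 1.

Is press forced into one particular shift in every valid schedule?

No

press can be shift 4 (e.g. press in shift 4, grind in shift 3, anneal in shift 1, bend in shift 2, drill in shift 1, finish in shift 4, polish in shift 2, bore in shift 1, tap in shift 1) or shift 5 (e.g. drill -> shift 1, finish -> shift 5, grind -> shift 3, polish -> shift 2, bend -> shift 2, anneal -> shift 1, bore -> shift 1, tap -> shift 1, press -> shift 5).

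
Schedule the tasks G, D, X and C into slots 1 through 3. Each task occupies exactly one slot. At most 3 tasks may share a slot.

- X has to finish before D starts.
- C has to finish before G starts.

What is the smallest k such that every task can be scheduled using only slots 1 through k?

2 slots

The precedence chain requires at least 2 distinct slots.
With at most 3 per slot and 4 tasks, at least 2 slots are needed.
2 works (last occupied slot: 2): for example D -> 2, X -> 1, G -> 2, C -> 1.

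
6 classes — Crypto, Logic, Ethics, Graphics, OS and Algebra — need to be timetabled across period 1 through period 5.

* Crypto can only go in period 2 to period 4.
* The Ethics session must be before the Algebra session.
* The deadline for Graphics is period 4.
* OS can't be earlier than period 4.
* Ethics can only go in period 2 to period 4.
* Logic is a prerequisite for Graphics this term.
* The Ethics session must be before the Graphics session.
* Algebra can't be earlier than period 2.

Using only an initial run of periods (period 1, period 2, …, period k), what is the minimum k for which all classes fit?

4 periods

The precedence chain requires at least 2 distinct periods.
OS can't be placed before period 4, so the schedule must run through at least period 4.
4 works (last occupied period: period 4): for example OS -> period 4; Graphics -> period 3; Crypto -> period 2; Logic -> period 1; Ethics -> period 2; Algebra -> period 3.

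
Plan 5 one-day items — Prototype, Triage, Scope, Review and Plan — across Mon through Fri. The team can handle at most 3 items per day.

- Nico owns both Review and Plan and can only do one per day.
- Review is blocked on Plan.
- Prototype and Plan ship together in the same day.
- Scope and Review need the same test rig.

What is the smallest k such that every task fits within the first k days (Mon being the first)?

2 days

The precedence chain requires at least 2 distinct days.
With at most 3 per day and 5 tasks, at least 2 days are needed.
2 works (last occupied day: Tue): for example Review=Tue, Plan=Mon, Scope=Mon, Triage=Tue, Prototype=Mon.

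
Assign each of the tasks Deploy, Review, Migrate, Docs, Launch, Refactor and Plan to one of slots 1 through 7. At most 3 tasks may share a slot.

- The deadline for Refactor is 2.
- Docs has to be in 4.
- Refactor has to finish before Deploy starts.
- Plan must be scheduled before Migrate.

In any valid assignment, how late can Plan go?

Downstream work caps Plan at 6.
Plan at 6 is achievable: Refactor=1, Docs=4, Deploy=2, Plan=6, Review=1, Launch=1, Migrate=7.

6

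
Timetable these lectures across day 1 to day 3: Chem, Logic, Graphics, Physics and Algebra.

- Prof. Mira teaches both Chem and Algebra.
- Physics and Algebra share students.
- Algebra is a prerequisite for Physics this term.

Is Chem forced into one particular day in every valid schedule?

No

Chem can be day 1 (e.g. Chem in day 1, Graphics in day 1, Algebra in day 2, Physics in day 3, Logic in day 1) or day 2 (e.g. Physics=day 2, Logic=day 1, Graphics=day 1, Algebra=day 1, Chem=day 2).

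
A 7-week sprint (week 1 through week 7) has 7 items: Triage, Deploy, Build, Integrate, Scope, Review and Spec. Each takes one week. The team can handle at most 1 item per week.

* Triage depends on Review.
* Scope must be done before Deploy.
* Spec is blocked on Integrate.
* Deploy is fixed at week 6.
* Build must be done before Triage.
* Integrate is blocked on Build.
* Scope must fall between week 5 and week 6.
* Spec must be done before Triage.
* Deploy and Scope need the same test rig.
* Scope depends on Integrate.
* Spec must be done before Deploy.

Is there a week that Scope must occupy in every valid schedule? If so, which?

Scope's window is week 5–week 6.
Deploy is fixed at week 6, and Scope can't share a week with Deploy.
So Scope must be week 5.

week 5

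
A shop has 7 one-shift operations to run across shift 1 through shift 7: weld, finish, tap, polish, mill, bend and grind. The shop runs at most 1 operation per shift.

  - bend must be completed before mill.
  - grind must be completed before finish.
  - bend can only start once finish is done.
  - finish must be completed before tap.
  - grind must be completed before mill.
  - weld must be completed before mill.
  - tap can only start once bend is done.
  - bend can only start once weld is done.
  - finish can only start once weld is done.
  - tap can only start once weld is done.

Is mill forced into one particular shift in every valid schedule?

No

mill can be shift 5 (e.g. mill=shift 5, weld=shift 1, grind=shift 2, bend=shift 4, finish=shift 3, polish=shift 7, tap=shift 6) or shift 6 (e.g. tap=shift 5, mill=shift 6, bend=shift 4, finish=shift 3, polish=shift 7, weld=shift 1, grind=shift 2).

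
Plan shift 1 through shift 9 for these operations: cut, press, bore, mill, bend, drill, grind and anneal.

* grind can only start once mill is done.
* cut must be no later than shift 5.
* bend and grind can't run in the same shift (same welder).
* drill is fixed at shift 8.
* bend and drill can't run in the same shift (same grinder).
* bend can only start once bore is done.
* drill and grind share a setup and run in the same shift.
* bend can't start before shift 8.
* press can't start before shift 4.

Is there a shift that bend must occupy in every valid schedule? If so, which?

shift 9

bend's window is shift 8–shift 9.
drill is fixed at shift 8, and bend can't share a shift with drill.
So bend must be shift 9.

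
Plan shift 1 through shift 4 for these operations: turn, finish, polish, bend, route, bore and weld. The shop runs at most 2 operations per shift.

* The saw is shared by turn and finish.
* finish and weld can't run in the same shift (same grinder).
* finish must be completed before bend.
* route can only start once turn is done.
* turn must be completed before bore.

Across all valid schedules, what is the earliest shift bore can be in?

Precedence pushes bore to at least shift 2.
bore at shift 2 is achievable: bend in shift 3; weld in shift 4; bore in shift 2; route in shift 3; polish in shift 1; turn in shift 1; finish in shift 2.

shift 2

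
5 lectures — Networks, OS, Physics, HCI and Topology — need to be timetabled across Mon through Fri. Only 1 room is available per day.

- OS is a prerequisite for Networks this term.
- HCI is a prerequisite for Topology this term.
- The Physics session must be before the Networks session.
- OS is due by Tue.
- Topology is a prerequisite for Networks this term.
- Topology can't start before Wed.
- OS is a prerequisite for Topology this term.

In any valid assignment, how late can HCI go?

Wed

Downstream work caps HCI at Wed.
HCI at Wed is achievable: Physics -> Tue; HCI -> Wed; OS -> Mon; Networks -> Fri; Topology -> Thu.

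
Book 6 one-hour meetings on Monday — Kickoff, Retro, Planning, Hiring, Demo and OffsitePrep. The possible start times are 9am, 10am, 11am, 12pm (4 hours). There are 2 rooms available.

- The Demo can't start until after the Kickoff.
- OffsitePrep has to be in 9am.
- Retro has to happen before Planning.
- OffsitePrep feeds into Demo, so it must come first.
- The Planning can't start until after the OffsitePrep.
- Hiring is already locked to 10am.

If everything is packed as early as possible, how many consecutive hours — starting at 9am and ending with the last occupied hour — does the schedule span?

The precedence chain requires at least 2 distinct hours.
With at most 2 per hour and 6 meetings, at least 3 hours are needed.
3 works (last occupied hour: 11am): for example Planning=11am; Demo=11am; Hiring=10am; OffsitePrep=9am; Kickoff=9am; Retro=10am.

3 hours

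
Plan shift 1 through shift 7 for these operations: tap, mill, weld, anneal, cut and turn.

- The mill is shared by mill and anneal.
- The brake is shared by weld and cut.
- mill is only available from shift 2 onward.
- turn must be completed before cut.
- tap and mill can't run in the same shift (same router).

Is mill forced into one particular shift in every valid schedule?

mill can be shift 2 (e.g. anneal in shift 1, cut in shift 2, tap in shift 1, turn in shift 1, weld in shift 1, mill in shift 2) or shift 3 (e.g. weld in shift 1; mill in shift 3; turn in shift 1; cut in shift 2; anneal in shift 1; tap in shift 1).

No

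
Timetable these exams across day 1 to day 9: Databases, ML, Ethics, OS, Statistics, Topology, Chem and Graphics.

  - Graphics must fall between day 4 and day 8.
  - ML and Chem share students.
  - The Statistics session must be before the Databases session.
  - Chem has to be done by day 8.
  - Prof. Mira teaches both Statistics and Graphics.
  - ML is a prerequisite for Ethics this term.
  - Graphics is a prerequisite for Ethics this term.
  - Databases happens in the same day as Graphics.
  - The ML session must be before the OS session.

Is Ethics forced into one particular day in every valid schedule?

Ethics can be day 5 (e.g. Databases=day 4; Ethics=day 5; Topology=day 1; Statistics=day 1; Chem=day 1; Graphics=day 4; ML=day 2; OS=day 3) or day 6 (e.g. OS=day 3, ML=day 2, Topology=day 1, Graphics=day 4, Databases=day 4, Chem=day 1, Statistics=day 1, Ethics=day 6).

No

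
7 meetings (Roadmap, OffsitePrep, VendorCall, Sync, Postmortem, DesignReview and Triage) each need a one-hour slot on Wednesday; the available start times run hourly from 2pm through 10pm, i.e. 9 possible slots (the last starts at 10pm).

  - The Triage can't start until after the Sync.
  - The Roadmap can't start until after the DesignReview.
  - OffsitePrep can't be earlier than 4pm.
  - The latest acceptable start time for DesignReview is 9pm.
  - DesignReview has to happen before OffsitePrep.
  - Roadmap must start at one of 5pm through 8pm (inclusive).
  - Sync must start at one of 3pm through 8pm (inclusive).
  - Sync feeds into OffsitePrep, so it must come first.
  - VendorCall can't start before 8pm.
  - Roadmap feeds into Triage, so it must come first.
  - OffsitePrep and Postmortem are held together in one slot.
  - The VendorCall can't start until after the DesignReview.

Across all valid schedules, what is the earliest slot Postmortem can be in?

Postmortem must be in the same slot as OffsitePrep, which can't be before 4pm, so Postmortem is at least 4pm.
Postmortem at 4pm is achievable: Sync=3pm, Postmortem=4pm, DesignReview=2pm, VendorCall=8pm, OffsitePrep=4pm, Triage=6pm, Roadmap=5pm.

4pm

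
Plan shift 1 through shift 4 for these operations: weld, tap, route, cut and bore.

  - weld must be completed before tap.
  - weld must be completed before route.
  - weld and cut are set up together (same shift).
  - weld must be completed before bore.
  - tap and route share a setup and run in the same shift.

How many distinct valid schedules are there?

14

Splitting on weld: it can be shift 1 (9), shift 2 (4), shift 3 (1). Listing each branch's schedules as (tap, route, cut, bore) by shift number:
weld=shift 1: (2,2,1,2) (2,2,1,3) (2,2,1,4) (3,3,1,2) (3,3,1,3) (3,3,1,4) (4,4,1,2) (4,4,1,3) (4,4,1,4) — 9.
weld=shift 2: (3,3,2,3) (3,3,2,4) (4,4,2,3) (4,4,2,4) — 4.
weld=shift 3: (4,4,3,4) — 1.
Summing: 9 + 4 + 1 = 14.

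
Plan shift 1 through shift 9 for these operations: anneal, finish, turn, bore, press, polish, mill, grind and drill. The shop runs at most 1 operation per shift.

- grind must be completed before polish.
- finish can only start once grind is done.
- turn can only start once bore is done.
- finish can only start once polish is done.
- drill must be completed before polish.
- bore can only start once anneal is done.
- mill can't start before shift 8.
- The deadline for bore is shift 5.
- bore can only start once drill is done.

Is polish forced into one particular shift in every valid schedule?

No

polish can be shift 3 (e.g. bore -> shift 5; mill -> shift 8; anneal -> shift 4; press -> shift 9; drill -> shift 2; grind -> shift 1; turn -> shift 7; finish -> shift 6; polish -> shift 3) or shift 4 (e.g. mill=shift 8; grind=shift 1; finish=shift 6; anneal=shift 3; drill=shift 2; polish=shift 4; bore=shift 5; turn=shift 7; press=shift 9).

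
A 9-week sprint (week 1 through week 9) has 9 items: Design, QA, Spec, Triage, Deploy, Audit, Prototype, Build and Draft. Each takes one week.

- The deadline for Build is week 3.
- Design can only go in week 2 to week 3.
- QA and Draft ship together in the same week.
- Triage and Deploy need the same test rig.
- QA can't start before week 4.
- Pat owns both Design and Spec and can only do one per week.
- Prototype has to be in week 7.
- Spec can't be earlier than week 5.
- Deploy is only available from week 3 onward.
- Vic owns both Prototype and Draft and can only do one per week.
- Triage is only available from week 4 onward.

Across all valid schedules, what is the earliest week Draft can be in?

week 4

Draft must be in the same week as QA, which can't be before week 4, so Draft is at least week 4.
Draft at week 4 is achievable: Draft -> week 4; QA -> week 4; Prototype -> week 7; Triage -> week 4; Design -> week 2; Deploy -> week 3; Spec -> week 5; Audit -> week 1; Build -> week 1.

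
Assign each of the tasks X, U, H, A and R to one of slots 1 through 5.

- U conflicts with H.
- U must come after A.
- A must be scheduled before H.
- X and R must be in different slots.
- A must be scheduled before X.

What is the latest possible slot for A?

3

Downstream work caps A at 4.
A at 3 is achievable: A=3; X=4; R=1; U=4; H=5.
Nothing later works — the conflict constraints rule out every slot after 3.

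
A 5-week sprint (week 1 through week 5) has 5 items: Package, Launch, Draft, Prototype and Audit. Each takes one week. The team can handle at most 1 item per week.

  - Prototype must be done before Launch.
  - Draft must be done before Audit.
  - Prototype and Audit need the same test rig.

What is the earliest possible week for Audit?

Precedence pushes Audit to at least week 2.
Audit at week 2 is achievable: Launch=week 4, Prototype=week 3, Audit=week 2, Package=week 5, Draft=week 1.

week 2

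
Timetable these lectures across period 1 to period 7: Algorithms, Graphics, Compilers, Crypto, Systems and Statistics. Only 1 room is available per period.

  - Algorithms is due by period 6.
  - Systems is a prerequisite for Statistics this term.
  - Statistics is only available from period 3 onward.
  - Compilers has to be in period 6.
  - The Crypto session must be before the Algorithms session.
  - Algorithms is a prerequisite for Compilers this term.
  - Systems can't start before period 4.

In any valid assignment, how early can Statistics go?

period 5

Statistics is available from period 3; precedence pushes Statistics to at least period 5.
Statistics at period 5 is achievable: Compilers in period 6, Systems in period 4, Algorithms in period 2, Crypto in period 1, Statistics in period 5, Graphics in period 3.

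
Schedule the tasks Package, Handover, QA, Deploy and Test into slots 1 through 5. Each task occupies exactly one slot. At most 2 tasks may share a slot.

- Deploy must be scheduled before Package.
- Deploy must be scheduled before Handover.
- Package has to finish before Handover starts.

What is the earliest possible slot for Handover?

Precedence pushes Handover to at least 3.
Handover at 3 is achievable: QA=1, Deploy=1, Test=2, Package=2, Handover=3.

3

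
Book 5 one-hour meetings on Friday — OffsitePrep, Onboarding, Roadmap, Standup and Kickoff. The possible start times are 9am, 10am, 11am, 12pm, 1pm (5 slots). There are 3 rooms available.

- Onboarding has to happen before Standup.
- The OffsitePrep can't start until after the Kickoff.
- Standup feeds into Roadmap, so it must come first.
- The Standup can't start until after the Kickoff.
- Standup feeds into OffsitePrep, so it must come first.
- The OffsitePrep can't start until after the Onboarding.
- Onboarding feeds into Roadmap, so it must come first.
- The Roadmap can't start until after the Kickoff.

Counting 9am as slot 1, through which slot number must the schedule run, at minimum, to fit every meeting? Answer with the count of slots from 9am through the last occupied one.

The precedence chain requires at least 3 distinct slots.
With at most 3 per slot and 5 meetings, at least 2 slots are needed.
3 works (last occupied slot: 11am): for example OffsitePrep in 11am; Standup in 10am; Kickoff in 9am; Roadmap in 11am; Onboarding in 9am.

3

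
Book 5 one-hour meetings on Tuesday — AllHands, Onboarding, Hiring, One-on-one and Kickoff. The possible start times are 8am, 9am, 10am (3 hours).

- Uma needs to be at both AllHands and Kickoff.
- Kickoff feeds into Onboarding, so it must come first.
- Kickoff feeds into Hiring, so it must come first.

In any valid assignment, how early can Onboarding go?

Precedence pushes Onboarding to at least 9am.
Onboarding at 9am is achievable: Hiring in 9am, One-on-one in 8am, Kickoff in 8am, Onboarding in 9am, AllHands in 9am.

9am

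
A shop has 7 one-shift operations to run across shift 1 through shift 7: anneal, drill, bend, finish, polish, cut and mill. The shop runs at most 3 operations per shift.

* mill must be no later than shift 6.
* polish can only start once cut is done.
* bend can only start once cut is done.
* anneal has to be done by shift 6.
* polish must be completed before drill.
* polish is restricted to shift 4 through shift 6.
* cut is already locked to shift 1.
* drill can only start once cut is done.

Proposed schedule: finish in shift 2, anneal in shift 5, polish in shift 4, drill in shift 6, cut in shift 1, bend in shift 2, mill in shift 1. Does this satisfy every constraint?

polish is restricted to shift 4 through shift 6 — holds.
mill must be no later than shift 6 — holds.
cut is already locked to shift 1 — holds.
The shop runs at most 3 operations per shift — holds.
bend can only start once cut is done — holds.
anneal has to be done by shift 6 — holds.
drill can only start once cut is done — holds.
polish must be completed before drill — holds.
polish can only start once cut is done — holds.

Yes, all constraints hold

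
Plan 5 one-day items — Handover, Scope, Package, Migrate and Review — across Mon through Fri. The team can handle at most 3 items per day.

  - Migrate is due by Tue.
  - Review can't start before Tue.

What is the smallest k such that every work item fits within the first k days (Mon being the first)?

With at most 3 per day and 5 work items, at least 2 days are needed.
Review can't be placed before Tue — that is day 2 counting from Mon — so the schedule must run through at least 2 days.
2 works (last occupied day: Tue): for example Handover=Mon; Package=Mon; Scope=Mon; Review=Tue; Migrate=Tue.

2 days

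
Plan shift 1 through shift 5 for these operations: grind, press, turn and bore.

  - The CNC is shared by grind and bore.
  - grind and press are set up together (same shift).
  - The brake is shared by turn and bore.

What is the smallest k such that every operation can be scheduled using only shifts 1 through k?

2

Could 1 shift be enough, i.e. nothing placed later than shift 1? No: bore can't share with grind (shift 1) → nothing is left.
So 1 shift is not enough.
2 works (last occupied shift: shift 2): for example grind=shift 1; bore=shift 2; turn=shift 1; press=shift 1.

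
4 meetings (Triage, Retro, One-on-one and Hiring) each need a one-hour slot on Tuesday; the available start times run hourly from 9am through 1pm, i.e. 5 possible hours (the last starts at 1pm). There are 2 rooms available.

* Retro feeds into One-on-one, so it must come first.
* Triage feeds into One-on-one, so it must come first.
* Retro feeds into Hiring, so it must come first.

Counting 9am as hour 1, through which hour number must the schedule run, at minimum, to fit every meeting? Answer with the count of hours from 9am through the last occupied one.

2

The precedence chain requires at least 2 distinct hours.
With at most 2 per hour and 4 meetings, at least 2 hours are needed.
2 works (last occupied hour: 10am): for example One-on-one=10am; Triage=9am; Hiring=10am; Retro=9am.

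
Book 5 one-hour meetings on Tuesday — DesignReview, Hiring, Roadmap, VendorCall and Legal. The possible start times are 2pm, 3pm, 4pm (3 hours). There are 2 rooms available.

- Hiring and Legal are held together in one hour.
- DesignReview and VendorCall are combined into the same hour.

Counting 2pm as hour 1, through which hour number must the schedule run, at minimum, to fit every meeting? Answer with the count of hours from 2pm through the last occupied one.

3

With at most 2 per hour and 5 meetings, at least 3 hours are needed.
3 works (last occupied hour: 4pm): for example Hiring -> 3pm, Legal -> 3pm, Roadmap -> 4pm, DesignReview -> 2pm, VendorCall -> 2pm.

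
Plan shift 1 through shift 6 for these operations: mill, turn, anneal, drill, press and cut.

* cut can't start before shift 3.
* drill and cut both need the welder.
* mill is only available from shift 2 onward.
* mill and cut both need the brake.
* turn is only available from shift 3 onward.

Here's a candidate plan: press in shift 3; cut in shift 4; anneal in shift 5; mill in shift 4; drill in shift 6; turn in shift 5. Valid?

No. mill and cut both need the brake is not satisfied.

mill and cut both need the brake — violated.
cut can't start before shift 3 — holds.
drill and cut both need the welder — holds.
turn is only available from shift 3 onward — holds.
mill is only available from shift 2 onward — holds.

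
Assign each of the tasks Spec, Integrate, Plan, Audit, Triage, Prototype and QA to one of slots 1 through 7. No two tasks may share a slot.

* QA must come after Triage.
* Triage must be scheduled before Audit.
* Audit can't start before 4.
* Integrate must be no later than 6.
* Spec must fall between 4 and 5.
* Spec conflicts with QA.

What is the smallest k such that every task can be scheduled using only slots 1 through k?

7

The precedence chain requires at least 2 distinct slots.
With at most 1 per slot and 7 tasks, at least 7 slots are needed.
Spec can't be placed before 4, so the schedule must run through at least slot 4.
7 works (last occupied slot: 7): for example QA=3; Prototype=7; Spec=4; Integrate=1; Plan=6; Audit=5; Triage=2.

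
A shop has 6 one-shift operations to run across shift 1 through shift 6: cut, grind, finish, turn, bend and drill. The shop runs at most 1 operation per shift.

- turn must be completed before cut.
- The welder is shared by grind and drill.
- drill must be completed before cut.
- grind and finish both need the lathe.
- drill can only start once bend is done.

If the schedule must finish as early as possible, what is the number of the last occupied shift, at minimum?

6

The precedence chain requires at least 3 distinct shifts.
With at most 1 per shift and 6 operations, at least 6 shifts are needed.
6 works (last occupied shift: shift 6): for example finish in shift 6, cut in shift 4, bend in shift 1, turn in shift 3, grind in shift 5, drill in shift 2.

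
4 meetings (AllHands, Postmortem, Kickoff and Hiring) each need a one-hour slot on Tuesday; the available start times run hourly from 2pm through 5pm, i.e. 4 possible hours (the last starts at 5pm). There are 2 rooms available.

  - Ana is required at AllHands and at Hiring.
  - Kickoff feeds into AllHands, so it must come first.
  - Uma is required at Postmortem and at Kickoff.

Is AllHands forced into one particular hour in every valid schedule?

AllHands can be 3pm (e.g. AllHands -> 3pm; Postmortem -> 3pm; Hiring -> 2pm; Kickoff -> 2pm) or 4pm (e.g. Kickoff in 2pm, AllHands in 4pm, Postmortem in 3pm, Hiring in 2pm).

No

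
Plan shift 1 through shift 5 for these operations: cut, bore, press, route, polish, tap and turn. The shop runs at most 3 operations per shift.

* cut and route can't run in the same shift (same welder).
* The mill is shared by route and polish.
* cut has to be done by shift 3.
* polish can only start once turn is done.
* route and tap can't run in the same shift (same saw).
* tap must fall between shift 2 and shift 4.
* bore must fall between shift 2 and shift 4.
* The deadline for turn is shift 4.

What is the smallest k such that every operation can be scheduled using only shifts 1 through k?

The precedence chain requires at least 2 distinct shifts.
With at most 3 per shift and 7 operations, at least 3 shifts are needed.
3 works (last occupied shift: shift 3): for example turn=shift 1; tap=shift 2; route=shift 3; press=shift 1; bore=shift 2; cut=shift 1; polish=shift 2.

3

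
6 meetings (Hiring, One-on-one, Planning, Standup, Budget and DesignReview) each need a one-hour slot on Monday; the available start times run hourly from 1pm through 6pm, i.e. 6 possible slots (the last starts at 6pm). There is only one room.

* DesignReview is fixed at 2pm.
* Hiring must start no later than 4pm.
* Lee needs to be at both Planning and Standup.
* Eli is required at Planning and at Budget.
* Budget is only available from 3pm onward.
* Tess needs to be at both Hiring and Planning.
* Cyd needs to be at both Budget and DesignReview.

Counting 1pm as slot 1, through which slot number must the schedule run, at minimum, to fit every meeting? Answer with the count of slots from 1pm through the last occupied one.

With at most 1 per slot and 6 meetings, at least 6 slots are needed.
Budget can't be placed before 3pm — that is slot 3 counting from 1pm — so the schedule must run through at least 3 slots.
6 works (last occupied slot: 6pm): for example Hiring=1pm, Planning=5pm, One-on-one=4pm, Standup=6pm, DesignReview=2pm, Budget=3pm.

6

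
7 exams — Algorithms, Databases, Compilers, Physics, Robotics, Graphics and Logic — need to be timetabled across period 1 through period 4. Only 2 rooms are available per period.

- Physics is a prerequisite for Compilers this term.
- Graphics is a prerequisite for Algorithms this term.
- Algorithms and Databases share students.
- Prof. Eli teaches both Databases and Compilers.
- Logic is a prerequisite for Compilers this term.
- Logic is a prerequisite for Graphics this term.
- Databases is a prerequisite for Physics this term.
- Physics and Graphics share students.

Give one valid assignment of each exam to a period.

Robotics=period 2, Compilers=period 3, Databases=period 1, Physics=period 2, Graphics=period 3, Algorithms=period 4, Logic=period 1

Checking: Graphics(period 3) before Algorithms(period 4); Logic(period 1) before Graphics(period 3); Logic(period 1) before Compilers(period 3); Physics(period 2) before Compilers(period 3); Databases(period 1) before Physics(period 2); Databases(period 1) != Compilers(period 3); Algorithms(period 4) != Databases(period 1); Physics(period 2) != Graphics(period 3); max 2 per period (cap 2).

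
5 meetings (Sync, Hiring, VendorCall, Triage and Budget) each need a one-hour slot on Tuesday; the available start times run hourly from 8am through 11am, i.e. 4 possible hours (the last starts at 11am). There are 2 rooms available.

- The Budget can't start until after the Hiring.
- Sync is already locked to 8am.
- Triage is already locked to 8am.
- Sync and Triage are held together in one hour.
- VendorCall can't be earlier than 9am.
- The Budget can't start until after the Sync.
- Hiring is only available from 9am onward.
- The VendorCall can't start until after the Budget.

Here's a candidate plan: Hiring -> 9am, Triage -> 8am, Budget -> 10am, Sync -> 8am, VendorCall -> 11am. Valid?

Yes, all constraints hold

The Budget can't start until after the Hiring — holds.
The Budget can't start until after the Sync — holds.
VendorCall can't be earlier than 9am — holds.
Sync is already locked to 8am — holds.
The VendorCall can't start until after the Budget — holds.
Hiring is only available from 9am onward — holds.
There are 2 rooms available — holds.
Triage is already locked to 8am — holds.
Sync and Triage are held together in one hour — holds.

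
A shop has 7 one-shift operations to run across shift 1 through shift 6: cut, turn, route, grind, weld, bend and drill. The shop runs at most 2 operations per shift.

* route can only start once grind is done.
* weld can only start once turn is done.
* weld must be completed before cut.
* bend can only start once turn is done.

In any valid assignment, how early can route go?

shift 2

Precedence pushes route to at least shift 2.
route at shift 2 is achievable: drill -> shift 4, bend -> shift 3, turn -> shift 1, cut -> shift 3, grind -> shift 1, weld -> shift 2, route -> shift 2.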